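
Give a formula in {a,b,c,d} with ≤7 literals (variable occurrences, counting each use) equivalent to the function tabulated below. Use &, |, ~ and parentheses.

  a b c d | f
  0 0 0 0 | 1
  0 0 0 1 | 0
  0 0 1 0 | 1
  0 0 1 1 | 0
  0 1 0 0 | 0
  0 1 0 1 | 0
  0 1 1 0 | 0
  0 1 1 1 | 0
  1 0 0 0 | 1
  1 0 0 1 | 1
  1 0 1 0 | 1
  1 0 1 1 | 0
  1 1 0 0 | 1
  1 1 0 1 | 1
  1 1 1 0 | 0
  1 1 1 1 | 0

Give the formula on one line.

((~d & ~b) | (a & ~c))

  ~d = 1010101010101010
  ~b = 1111000011110000
  (~d & ~b) = 1010000010100000
  ~c = 1100110011001100
  (a & ~c) = 0000000011001100
  ((~d & ~b) | (a & ~c)) = 1010000011101100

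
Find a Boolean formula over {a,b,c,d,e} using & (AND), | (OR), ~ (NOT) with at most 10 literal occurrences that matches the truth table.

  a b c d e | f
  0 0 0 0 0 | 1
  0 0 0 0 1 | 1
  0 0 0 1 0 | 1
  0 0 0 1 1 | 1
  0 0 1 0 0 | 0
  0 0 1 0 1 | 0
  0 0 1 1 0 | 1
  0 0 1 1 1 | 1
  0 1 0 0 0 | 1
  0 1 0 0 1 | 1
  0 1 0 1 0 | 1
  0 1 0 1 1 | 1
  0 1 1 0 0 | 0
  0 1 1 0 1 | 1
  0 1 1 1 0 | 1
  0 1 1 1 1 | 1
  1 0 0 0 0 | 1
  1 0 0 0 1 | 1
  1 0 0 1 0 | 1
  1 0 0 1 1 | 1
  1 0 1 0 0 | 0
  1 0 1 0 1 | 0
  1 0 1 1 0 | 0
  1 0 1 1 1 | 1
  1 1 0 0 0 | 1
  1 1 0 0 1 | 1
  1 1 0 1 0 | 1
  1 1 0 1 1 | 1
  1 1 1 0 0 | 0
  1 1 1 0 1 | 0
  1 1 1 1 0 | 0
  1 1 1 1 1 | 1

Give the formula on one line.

(((b & c) & (c & (~a & e))) | (~c | (d & (~a | e))))

  (b & c) = 00000000000011110000000000001111
  ~a = 11111111111111110000000000000000
  (~a & e) = 01010101010101010000000000000000
  (c & (~a & e)) = 00000101000001010000000000000000
  ((b & c) & (c & (~a & e))) = 00000000000001010000000000000000
  ~c = 11110000111100001111000011110000
  (~a | e) = 11111111111111110101010101010101
  (d & (~a | e)) = 00110011001100110001000100010001
  (~c | (d & (~a | e))) = 11110011111100111111000111110001
  (((b & c) & (c & (~a & e))) | (~c | (d & (~a | e)))) = 11110011111101111111000111110001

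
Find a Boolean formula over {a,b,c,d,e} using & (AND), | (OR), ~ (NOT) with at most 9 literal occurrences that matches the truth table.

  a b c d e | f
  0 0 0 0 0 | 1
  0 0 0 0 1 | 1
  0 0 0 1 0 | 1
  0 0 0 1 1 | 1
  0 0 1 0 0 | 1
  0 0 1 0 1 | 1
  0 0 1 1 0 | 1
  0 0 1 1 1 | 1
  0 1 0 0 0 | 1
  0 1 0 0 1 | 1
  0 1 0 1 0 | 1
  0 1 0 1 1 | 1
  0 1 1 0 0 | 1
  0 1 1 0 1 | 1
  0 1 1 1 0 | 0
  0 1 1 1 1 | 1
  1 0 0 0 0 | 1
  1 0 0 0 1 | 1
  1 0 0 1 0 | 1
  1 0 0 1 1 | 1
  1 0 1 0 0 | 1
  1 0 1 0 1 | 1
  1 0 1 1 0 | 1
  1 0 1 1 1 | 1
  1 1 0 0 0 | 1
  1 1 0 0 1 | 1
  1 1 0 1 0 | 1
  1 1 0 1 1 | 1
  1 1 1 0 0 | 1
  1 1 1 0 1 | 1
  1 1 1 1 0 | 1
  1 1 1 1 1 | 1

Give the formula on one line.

(((d & a) | (~c | e)) | ((c & ~d) | ~b))

  (d & a) = 00000000000000000011001100110011
  ~c = 11110000111100001111000011110000
  (~c | e) = 11110101111101011111010111110101
  ((d & a) | (~c | e)) = 11110101111101011111011111110111
  ~d = 11001100110011001100110011001100
  (c & ~d) = 00001100000011000000110000001100
  ~b = 11111111000000001111111100000000
  ((c & ~d) | ~b) = 11111111000011001111111100001100
  (((d & a) | (~c | e)) | ((c & ~d) | ~b)) = 11111111111111011111111111111111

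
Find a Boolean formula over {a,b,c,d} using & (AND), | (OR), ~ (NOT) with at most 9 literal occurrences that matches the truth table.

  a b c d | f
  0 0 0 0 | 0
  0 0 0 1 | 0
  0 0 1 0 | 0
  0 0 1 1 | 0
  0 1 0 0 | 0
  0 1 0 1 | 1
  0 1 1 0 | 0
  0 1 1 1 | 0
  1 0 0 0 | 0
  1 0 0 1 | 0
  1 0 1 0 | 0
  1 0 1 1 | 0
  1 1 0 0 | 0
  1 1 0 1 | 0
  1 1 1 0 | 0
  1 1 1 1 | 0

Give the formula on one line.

  ~c = 1100110011001100
  (~c & b) = 0000110000001100
  ~a = 1111111100000000
  ((~c & b) & ~a) = 0000110000000000
  (c & ~a) = 0011001100000000
  (~c | (c & ~a)) = 1111111111001100
  (b & (~c | (c & ~a))) = 0000111100001100
  ((b & (~c | (c & ~a))) & d) = 0000010100000100
  (((~c & b) & ~a) & ((b & (~c | (c & ~a))) & d)) = 0000010000000000

(((~c & b) & ~a) & ((b & (~c | (c & ~a))) & d))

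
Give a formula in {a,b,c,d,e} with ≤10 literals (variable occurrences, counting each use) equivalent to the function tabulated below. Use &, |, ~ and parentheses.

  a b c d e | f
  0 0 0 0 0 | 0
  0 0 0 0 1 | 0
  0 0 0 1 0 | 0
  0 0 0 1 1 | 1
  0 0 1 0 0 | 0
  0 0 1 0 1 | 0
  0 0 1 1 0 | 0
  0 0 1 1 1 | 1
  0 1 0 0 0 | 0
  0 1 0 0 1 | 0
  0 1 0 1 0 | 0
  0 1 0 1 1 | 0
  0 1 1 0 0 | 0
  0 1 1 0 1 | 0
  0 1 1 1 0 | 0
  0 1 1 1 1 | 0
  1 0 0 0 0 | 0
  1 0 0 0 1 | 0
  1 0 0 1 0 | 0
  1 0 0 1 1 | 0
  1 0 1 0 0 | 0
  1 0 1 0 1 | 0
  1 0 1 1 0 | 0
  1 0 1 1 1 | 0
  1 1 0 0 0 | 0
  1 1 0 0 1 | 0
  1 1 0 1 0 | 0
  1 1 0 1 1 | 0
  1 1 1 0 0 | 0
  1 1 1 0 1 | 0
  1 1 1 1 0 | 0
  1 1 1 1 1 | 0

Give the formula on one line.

(((d | b) & (~a & e)) & ((~b & (e | ~c)) | ~e))

  (d | b) = 00110011111111110011001111111111
  ~a = 11111111111111110000000000000000
  (~a & e) = 01010101010101010000000000000000
  ((d | b) & (~a & e)) = 00010001010101010000000000000000
  ~b = 11111111000000001111111100000000
  ~c = 11110000111100001111000011110000
  (e | ~c) = 11110101111101011111010111110101
  (~b & (e | ~c)) = 11110101000000001111010100000000
  ~e = 10101010101010101010101010101010
  ((~b & (e | ~c)) | ~e) = 11111111101010101111111110101010
  (((d | b) & (~a & e)) & ((~b & (e | ~c)) | ~e)) = 00010001000000000000000000000000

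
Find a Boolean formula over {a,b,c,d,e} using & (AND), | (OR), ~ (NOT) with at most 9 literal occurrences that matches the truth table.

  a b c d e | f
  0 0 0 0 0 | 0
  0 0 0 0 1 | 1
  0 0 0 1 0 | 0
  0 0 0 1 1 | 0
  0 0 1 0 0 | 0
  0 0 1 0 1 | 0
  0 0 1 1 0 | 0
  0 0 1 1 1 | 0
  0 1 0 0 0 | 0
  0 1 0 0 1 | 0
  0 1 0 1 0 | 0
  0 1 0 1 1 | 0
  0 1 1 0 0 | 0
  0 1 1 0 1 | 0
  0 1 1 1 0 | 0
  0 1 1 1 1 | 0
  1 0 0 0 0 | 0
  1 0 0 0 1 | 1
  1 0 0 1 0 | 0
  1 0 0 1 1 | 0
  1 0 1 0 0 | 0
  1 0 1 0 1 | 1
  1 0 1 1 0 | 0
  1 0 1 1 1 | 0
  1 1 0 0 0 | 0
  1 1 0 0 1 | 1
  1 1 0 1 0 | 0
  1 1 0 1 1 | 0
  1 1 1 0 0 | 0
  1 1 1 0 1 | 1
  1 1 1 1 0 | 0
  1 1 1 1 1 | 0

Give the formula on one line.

(((a | ~c) & (d | (e & (~b | a)))) & ~d)

  ~c = 11110000111100001111000011110000
  (a | ~c) = 11110000111100001111111111111111
  ~b = 11111111000000001111111100000000
  (~b | a) = 11111111000000001111111111111111
  (e & (~b | a)) = 01010101000000000101010101010101
  (d | (e & (~b | a))) = 01110111001100110111011101110111
  ((a | ~c) & (d | (e & (~b | a)))) = 01110000001100000111011101110111
  ~d = 11001100110011001100110011001100
  (((a | ~c) & (d | (e & (~b | a)))) & ~d) = 01000000000000000100010001000100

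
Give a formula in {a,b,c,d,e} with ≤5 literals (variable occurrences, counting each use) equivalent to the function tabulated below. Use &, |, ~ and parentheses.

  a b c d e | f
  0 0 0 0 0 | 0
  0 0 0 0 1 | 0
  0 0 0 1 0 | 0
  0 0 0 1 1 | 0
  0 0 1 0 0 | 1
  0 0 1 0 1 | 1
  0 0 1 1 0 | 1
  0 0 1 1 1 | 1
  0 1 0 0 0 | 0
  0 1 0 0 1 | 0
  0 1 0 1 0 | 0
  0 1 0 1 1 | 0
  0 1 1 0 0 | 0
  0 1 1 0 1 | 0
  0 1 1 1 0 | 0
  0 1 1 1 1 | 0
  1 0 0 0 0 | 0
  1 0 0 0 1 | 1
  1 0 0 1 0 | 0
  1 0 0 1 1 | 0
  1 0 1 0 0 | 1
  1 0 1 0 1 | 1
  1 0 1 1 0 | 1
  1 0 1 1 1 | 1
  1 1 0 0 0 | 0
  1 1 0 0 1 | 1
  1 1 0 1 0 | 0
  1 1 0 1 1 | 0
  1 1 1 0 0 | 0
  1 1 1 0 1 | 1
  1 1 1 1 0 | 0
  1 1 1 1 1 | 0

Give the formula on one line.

((~d & (e & a)) | (c & ~b))

  ~d = 11001100110011001100110011001100
  (e & a) = 00000000000000000101010101010101
  (~d & (e & a)) = 00000000000000000100010001000100
  ~b = 11111111000000001111111100000000
  (c & ~b) = 00001111000000000000111100000000
  ((~d & (e & a)) | (c & ~b)) = 00001111000000000100111101000100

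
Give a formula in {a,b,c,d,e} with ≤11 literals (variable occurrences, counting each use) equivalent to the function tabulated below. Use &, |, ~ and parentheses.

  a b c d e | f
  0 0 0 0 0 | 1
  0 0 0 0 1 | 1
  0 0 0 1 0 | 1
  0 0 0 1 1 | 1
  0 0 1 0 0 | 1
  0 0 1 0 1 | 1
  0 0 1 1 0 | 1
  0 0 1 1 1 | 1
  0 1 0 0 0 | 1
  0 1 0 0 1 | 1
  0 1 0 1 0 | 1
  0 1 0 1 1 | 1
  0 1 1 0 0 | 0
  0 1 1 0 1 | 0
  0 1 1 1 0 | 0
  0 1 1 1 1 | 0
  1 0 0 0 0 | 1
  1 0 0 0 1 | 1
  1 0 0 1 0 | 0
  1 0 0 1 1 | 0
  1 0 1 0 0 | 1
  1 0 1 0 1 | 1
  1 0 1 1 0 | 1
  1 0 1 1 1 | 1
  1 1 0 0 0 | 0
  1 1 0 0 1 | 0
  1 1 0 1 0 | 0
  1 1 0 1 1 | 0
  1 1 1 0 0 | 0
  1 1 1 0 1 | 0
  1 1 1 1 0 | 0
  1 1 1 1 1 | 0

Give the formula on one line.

  ~b = 11111111000000001111111100000000
  (c & ~b) = 00001111000000000000111100000000
  ~d = 11001100110011001100110011001100
  (c | ~d) = 11001111110011111100111111001111
  (~b & (c | ~d)) = 11001111000000001100111100000000
  (~d & (~b & (c | ~d))) = 11001100000000001100110000000000
  ~c = 11110000111100001111000011110000
  ~a = 11111111111111110000000000000000
  (~c & ~a) = 11110000111100000000000000000000
  ((~d & (~b & (c | ~d))) | (~c & ~a)) = 11111100111100001100110000000000
  ((c & ~b) | ((~d & (~b & (c | ~d))) | (~c & ~a))) = 11111111111100001100111100000000

((c & ~b) | ((~d & (~b & (c | ~d))) | (~c & ~a)))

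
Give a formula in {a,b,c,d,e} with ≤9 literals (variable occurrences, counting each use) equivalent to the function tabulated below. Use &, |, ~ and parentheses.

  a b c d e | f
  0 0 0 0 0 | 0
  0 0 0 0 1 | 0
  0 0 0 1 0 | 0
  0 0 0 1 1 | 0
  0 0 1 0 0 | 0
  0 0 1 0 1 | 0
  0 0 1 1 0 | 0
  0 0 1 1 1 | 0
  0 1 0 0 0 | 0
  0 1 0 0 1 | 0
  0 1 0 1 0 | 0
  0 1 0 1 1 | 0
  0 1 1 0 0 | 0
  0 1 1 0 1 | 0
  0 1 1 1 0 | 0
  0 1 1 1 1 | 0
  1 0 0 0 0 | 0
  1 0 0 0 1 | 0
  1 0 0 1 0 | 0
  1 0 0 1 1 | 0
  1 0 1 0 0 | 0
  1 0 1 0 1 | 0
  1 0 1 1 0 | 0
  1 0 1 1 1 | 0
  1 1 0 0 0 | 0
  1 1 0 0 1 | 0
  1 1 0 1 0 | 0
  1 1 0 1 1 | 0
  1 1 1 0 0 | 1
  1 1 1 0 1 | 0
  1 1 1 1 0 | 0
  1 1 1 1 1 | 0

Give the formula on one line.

  (e | b) = 01010101111111110101010111111111
  ~d = 11001100110011001100110011001100
  ((e | b) & ~d) = 01000100110011000100010011001100
  ~e = 10101010101010101010101010101010
  (~e & c) = 00001010000010100000101000001010
  (a & (~e & c)) = 00000000000000000000101000001010
  (((e | b) & ~d) & (a & (~e & c))) = 00000000000000000000000000001000

(((e | b) & ~d) & (a & (~e & c)))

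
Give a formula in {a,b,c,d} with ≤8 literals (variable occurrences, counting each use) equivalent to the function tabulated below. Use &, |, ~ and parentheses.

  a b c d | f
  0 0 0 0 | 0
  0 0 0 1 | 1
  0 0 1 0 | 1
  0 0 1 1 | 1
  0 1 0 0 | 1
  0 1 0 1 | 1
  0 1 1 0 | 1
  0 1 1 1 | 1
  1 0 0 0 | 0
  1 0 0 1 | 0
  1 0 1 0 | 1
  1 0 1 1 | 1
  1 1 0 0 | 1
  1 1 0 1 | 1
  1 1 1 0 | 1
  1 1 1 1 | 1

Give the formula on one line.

((d & ~a) | (b | (c & ~b)))

  ~a = 1111111100000000
  (d & ~a) = 0101010100000000
  ~b = 1111000011110000
  (c & ~b) = 0011000000110000
  (b | (c & ~b)) = 0011111100111111
  ((d & ~a) | (b | (c & ~b))) = 0111111100111111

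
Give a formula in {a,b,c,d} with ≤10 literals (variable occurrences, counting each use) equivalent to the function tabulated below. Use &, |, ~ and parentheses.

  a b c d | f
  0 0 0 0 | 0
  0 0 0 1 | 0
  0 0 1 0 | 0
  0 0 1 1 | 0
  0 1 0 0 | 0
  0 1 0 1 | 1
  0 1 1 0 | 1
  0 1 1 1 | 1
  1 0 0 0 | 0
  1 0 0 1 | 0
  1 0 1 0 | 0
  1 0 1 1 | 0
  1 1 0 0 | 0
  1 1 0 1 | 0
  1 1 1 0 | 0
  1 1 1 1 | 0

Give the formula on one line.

  ~a = 1111111100000000
  ~c = 1100110011001100
  (~c | a) = 1100110011111111
  (a | d) = 0101010111111111
  ((~c | a) & (a | d)) = 0100010011111111
  (c | ((~c | a) & (a | d))) = 0111011111111111
  (~a & (c | ((~c | a) & (a | d)))) = 0111011100000000
  (a & c) = 0000000000110011
  (b | (a & c)) = 0000111100111111
  ((~a & (c | ((~c | a) & (a | d)))) & (b | (a & c))) = 0000011100000000

((~a & (c | ((~c | a) & (a | d)))) & (b | (a & c)))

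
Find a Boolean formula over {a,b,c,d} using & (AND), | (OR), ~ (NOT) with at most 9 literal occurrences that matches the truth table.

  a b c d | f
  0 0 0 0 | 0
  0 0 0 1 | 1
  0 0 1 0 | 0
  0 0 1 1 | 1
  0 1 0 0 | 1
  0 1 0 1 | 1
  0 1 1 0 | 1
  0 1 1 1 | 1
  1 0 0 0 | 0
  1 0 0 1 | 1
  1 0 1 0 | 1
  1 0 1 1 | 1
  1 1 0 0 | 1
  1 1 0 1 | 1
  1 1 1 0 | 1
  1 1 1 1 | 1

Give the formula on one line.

  (c | b) = 0011111100111111
  ~d = 1010101010101010
  (~d & a) = 0000000010101010
  ((c | b) & (~d & a)) = 0000000000101010
  (((c | b) & (~d & a)) | b) = 0000111100101111
  ((((c | b) & (~d & a)) | b) | d) = 0101111101111111

((((c | b) & (~d & a)) | b) | d)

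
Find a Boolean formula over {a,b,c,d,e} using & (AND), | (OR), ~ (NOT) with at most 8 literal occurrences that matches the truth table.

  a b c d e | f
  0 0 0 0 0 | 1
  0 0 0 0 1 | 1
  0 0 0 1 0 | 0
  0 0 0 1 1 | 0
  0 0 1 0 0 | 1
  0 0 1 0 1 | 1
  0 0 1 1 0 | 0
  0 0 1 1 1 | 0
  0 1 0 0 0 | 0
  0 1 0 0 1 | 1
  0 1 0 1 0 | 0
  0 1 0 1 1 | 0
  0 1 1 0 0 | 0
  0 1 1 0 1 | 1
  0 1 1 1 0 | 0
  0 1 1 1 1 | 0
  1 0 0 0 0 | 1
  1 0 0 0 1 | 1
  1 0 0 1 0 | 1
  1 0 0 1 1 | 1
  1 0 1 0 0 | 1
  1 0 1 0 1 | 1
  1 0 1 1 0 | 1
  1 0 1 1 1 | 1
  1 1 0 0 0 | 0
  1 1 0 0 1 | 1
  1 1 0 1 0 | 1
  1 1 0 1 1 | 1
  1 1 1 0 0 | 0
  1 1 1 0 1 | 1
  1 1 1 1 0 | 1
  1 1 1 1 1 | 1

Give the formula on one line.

  ~d = 11001100110011001100110011001100
  (~d | a) = 11001100110011001111111111111111
  (d & b) = 00000000001100110000000000110011
  ~b = 11111111000000001111111100000000
  ((d & b) | ~b) = 11111111001100111111111100110011
  (((d & b) | ~b) | e) = 11111111011101111111111101110111
  ((~d | a) & (((d & b) | ~b) | e)) = 11001100010001001111111101110111

((~d | a) & (((d & b) | ~b) | e))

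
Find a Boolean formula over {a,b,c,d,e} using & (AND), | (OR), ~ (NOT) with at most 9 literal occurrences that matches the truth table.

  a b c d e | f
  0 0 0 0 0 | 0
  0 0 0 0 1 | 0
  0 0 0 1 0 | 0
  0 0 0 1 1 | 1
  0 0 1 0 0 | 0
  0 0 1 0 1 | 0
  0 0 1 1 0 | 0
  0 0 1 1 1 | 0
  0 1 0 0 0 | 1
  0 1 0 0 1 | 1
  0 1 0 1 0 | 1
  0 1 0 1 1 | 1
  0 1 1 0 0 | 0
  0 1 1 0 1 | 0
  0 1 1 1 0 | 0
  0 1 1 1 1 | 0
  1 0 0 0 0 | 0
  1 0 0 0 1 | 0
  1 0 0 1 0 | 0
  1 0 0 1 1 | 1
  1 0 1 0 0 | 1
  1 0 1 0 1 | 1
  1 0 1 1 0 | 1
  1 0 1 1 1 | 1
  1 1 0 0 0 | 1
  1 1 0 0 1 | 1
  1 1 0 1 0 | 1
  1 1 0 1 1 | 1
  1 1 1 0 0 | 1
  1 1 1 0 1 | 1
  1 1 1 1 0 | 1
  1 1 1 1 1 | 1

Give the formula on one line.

((b | ((d & (e | (c & b))) | c)) & (a | ~c))

  (c & b) = 00000000000011110000000000001111
  (e | (c & b)) = 01010101010111110101010101011111
  (d & (e | (c & b))) = 00010001000100110001000100010011
  ((d & (e | (c & b))) | c) = 00011111000111110001111100011111
  (b | ((d & (e | (c & b))) | c)) = 00011111111111110001111111111111
  ~c = 11110000111100001111000011110000
  (a | ~c) = 11110000111100001111111111111111
  ((b | ((d & (e | (c & b))) | c)) & (a | ~c)) = 00010000111100000001111111111111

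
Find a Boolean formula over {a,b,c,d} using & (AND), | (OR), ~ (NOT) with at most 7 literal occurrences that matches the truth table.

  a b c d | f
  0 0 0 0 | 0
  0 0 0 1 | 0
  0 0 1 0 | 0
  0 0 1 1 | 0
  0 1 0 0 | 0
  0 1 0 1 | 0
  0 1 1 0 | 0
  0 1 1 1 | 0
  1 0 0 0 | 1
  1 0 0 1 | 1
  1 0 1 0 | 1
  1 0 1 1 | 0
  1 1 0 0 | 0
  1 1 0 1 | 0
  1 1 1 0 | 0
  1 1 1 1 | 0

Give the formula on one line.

(((~c & (d & ~b)) | ~d) & (~b & a))

  ~c = 1100110011001100
  ~b = 1111000011110000
  (d & ~b) = 0101000001010000
  (~c & (d & ~b)) = 0100000001000000
  ~d = 1010101010101010
  ((~c & (d & ~b)) | ~d) = 1110101011101010
  (~b & a) = 0000000011110000
  (((~c & (d & ~b)) | ~d) & (~b & a)) = 0000000011100000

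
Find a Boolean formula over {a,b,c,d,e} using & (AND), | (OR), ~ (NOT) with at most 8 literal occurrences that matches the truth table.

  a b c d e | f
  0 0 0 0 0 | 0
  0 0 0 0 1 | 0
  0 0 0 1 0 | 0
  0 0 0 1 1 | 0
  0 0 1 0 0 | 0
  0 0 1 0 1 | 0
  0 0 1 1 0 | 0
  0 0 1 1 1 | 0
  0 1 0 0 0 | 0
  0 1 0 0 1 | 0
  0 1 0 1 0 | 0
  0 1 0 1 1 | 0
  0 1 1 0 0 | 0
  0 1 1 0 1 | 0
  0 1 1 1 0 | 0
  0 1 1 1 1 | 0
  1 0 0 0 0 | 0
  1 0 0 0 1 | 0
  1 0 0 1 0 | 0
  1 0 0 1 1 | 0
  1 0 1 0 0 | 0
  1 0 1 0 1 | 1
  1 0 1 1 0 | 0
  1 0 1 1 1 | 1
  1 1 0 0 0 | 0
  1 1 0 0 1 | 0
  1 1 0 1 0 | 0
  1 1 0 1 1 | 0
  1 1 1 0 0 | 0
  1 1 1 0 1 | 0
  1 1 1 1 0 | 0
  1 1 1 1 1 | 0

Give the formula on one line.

  ~b = 11111111000000001111111100000000
  ~c = 11110000111100001111000011110000
  (~b | ~c) = 11111111111100001111111111110000
  ~e = 10101010101010101010101010101010
  ((~b | ~c) | ~e) = 11111111111110101111111111111010
  (a & e) = 00000000000000000101010101010101
  (~c | (a & e)) = 11110000111100001111010111110101
  (c & (~c | (a & e))) = 00000000000000000000010100000101
  (((~b | ~c) | ~e) & (c & (~c | (a & e)))) = 00000000000000000000010100000000

(((~b | ~c) | ~e) & (c & (~c | (a & e))))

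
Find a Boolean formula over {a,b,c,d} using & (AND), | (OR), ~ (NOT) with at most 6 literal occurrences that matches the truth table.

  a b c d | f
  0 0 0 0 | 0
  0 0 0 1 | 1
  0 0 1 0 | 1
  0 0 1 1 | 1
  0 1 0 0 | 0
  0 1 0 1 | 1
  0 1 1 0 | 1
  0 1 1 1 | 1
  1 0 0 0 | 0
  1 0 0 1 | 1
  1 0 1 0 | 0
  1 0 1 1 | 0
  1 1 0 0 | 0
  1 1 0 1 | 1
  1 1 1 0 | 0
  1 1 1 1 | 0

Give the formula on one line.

((d | c) & (~c | ~a))

  (d | c) = 0111011101110111
  ~c = 1100110011001100
  ~a = 1111111100000000
  (~c | ~a) = 1111111111001100
  ((d | c) & (~c | ~a)) = 0111011101000100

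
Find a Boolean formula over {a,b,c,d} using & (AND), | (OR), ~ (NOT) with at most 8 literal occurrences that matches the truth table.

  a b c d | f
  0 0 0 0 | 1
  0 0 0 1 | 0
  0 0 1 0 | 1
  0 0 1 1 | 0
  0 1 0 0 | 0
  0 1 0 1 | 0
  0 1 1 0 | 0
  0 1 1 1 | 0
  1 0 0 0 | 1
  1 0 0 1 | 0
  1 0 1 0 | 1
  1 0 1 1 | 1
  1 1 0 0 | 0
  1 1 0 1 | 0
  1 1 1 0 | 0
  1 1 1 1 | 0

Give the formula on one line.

  ~b = 1111000011110000
  ~d = 1010101010101010
  (~b & ~d) = 1010000010100000
  (~d | c) = 1011101110111011
  (a & (~d | c)) = 0000000010111011
  ((a & (~d | c)) & ~b) = 0000000010110000
  ((~b & ~d) | ((a & (~d | c)) & ~b)) = 1010000010110000

((~b & ~d) | ((a & (~d | c)) & ~b))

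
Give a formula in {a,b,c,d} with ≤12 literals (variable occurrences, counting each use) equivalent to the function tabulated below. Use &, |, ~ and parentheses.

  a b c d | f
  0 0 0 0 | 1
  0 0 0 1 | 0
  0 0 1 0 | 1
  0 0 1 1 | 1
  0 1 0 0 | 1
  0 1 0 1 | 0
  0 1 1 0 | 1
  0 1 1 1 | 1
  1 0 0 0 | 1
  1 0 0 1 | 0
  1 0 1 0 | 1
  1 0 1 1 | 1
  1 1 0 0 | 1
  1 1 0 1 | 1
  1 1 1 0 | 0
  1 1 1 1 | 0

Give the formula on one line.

(((c | b) & ((~c & a) | (c & (~b | ~a)))) | (~c & ~d))

  (c | b) = 0011111100111111
  ~c = 1100110011001100
  (~c & a) = 0000000011001100
  ~b = 1111000011110000
  ~a = 1111111100000000
  (~b | ~a) = 1111111111110000
  (c & (~b | ~a)) = 0011001100110000
  ((~c & a) | (c & (~b | ~a))) = 0011001111111100
  ((c | b) & ((~c & a) | (c & (~b | ~a)))) = 0011001100111100
  ~d = 1010101010101010
  (~c & ~d) = 1000100010001000
  (((c | b) & ((~c & a) | (c & (~b | ~a)))) | (~c & ~d)) = 1011101110111100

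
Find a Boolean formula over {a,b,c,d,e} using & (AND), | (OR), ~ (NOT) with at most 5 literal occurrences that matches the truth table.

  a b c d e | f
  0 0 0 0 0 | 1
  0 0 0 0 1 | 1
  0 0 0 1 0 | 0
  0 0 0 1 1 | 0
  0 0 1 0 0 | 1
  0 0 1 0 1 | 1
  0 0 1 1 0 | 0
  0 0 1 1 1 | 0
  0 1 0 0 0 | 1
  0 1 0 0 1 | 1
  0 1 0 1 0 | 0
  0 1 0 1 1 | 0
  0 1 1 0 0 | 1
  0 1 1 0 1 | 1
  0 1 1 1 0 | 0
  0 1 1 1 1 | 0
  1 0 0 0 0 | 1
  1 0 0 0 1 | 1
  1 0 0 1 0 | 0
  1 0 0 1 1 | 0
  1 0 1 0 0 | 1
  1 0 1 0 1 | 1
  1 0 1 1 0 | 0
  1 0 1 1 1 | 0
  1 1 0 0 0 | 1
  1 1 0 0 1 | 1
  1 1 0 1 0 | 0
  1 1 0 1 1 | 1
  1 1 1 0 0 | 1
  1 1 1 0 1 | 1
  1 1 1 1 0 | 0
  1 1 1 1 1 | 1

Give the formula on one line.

(~d | (e & (b & a)))

  ~d = 11001100110011001100110011001100
  (b & a) = 00000000000000000000000011111111
  (e & (b & a)) = 00000000000000000000000001010101
  (~d | (e & (b & a))) = 11001100110011001100110011011101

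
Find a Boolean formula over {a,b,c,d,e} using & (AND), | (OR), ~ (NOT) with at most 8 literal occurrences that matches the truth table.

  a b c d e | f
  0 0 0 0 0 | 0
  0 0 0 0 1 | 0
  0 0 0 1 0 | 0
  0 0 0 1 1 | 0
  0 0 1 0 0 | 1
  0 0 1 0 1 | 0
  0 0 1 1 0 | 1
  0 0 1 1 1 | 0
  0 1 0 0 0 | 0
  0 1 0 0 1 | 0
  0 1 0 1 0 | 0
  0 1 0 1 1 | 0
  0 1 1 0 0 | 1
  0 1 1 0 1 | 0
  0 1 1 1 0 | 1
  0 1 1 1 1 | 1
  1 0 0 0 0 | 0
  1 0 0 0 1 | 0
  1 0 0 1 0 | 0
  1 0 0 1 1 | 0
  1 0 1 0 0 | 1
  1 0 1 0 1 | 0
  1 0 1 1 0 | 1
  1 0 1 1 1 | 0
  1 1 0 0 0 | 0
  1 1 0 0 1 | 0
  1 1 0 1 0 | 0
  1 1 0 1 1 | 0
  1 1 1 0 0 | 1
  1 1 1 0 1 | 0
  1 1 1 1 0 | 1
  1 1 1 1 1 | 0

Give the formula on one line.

  ~e = 10101010101010101010101010101010
  (c & ~e) = 00001010000010100000101000001010
  (d & b) = 00000000001100110000000000110011
  ~a = 11111111111111110000000000000000
  ((d & b) & ~a) = 00000000001100110000000000000000
  (c & ((d & b) & ~a)) = 00000000000000110000000000000000
  (e & (c & ((d & b) & ~a))) = 00000000000000010000000000000000
  ((c & ~e) | (e & (c & ((d & b) & ~a)))) = 00001010000010110000101000001010

((c & ~e) | (e & (c & ((d & b) & ~a))))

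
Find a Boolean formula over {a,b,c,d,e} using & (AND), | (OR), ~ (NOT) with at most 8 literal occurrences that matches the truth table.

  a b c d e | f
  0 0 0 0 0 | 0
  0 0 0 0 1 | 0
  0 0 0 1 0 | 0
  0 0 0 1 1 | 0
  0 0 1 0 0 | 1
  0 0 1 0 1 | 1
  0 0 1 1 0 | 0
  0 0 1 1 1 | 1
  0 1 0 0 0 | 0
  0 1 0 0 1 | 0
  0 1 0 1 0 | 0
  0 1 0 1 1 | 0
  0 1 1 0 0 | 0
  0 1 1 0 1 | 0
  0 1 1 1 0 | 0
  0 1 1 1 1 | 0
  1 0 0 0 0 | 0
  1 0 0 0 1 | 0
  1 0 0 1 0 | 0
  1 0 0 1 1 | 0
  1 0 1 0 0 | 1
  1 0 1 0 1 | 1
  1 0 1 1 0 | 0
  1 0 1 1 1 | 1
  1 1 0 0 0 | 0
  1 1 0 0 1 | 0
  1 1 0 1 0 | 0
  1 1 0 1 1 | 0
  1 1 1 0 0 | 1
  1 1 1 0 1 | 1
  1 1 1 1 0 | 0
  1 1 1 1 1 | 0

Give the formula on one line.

  ~d = 11001100110011001100110011001100
  (~d | e) = 11011101110111011101110111011101
  (c & (~d | e)) = 00001101000011010000110100001101
  (~d & a) = 00000000000000001100110011001100
  ~b = 11111111000000001111111100000000
  (c & ~b) = 00001111000000000000111100000000
  ((~d & a) | (c & ~b)) = 00001111000000001100111111001100
  ((c & (~d | e)) & ((~d & a) | (c & ~b))) = 00001101000000000000110100001100

((c & (~d | e)) & ((~d & a) | (c & ~b)))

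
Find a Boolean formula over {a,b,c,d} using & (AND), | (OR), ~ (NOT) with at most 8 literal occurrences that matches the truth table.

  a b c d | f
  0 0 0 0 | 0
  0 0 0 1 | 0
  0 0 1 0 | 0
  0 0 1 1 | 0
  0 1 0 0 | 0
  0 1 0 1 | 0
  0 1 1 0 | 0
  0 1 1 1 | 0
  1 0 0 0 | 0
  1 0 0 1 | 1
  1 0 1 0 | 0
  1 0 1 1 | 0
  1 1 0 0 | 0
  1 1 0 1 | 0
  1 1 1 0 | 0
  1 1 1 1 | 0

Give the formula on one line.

  ~c = 1100110011001100
  ~b = 1111000011110000
  (~b | c) = 1111001111110011
  (~c & (~b | c)) = 1100000011000000
  (c | (~c & (~b | c))) = 1111001111110011
  (~c & (c | (~c & (~b | c)))) = 1100000011000000
  ((~c & (c | (~c & (~b | c)))) & d) = 0100000001000000
  (((~c & (c | (~c & (~b | c)))) & d) & a) = 0000000001000000

(((~c & (c | (~c & (~b | c)))) & d) & a)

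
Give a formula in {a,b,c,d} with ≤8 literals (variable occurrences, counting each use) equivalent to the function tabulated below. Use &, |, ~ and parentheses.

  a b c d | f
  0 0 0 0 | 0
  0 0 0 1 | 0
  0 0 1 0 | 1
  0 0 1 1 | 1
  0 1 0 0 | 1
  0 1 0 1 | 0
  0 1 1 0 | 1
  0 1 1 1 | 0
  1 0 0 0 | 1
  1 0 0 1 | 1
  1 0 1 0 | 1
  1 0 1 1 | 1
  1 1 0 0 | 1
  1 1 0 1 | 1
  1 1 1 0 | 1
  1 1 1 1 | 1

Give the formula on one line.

(((c | (~d & b)) & ~d) | ((c & ~b) | a))

  ~d = 1010101010101010
  (~d & b) = 0000101000001010
  (c | (~d & b)) = 0011101100111011
  ((c | (~d & b)) & ~d) = 0010101000101010
  ~b = 1111000011110000
  (c & ~b) = 0011000000110000
  ((c & ~b) | a) = 0011000011111111
  (((c | (~d & b)) & ~d) | ((c & ~b) | a)) = 0011101011111111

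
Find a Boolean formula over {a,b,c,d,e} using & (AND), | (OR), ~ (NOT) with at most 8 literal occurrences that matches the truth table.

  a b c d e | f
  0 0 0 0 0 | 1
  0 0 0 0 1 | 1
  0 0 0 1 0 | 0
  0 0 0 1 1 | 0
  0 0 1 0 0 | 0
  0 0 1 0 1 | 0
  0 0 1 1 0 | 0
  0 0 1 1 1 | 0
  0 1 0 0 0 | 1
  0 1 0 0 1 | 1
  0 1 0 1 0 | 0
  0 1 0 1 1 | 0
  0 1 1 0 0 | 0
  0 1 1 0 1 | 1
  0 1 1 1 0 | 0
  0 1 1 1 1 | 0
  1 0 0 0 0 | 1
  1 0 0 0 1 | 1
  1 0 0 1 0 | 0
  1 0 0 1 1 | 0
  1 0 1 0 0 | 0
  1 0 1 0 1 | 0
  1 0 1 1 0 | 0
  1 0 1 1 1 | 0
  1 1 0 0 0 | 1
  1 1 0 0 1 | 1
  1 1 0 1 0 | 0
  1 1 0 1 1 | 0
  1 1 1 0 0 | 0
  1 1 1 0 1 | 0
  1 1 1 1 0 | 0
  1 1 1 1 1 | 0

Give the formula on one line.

(((b & (~c | ((e | d) & ~a))) | ~c) & ~d)

  ~c = 11110000111100001111000011110000
  (e | d) = 01110111011101110111011101110111
  ~a = 11111111111111110000000000000000
  ((e | d) & ~a) = 01110111011101110000000000000000
  (~c | ((e | d) & ~a)) = 11110111111101111111000011110000
  (b & (~c | ((e | d) & ~a))) = 00000000111101110000000011110000
  ((b & (~c | ((e | d) & ~a))) | ~c) = 11110000111101111111000011110000
  ~d = 11001100110011001100110011001100
  (((b & (~c | ((e | d) & ~a))) | ~c) & ~d) = 11000000110001001100000011000000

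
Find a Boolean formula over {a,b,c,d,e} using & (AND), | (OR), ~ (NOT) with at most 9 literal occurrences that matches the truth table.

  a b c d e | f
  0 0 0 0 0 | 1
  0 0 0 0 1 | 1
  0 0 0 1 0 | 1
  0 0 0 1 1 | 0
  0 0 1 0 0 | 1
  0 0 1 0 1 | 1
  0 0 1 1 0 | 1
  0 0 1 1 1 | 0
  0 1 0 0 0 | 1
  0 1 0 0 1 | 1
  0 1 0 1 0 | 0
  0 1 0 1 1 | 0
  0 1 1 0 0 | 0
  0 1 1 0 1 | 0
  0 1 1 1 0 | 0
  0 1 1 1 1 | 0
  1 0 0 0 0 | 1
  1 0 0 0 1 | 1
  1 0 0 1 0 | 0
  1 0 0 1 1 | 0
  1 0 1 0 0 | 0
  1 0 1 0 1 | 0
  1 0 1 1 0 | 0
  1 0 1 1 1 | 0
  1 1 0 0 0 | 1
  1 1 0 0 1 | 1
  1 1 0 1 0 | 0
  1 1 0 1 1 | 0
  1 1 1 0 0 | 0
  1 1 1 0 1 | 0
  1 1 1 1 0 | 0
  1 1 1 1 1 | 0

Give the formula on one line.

((((~e | ~d) & ~b) & ~a) | (~c & ~d))

  ~e = 10101010101010101010101010101010
  ~d = 11001100110011001100110011001100
  (~e | ~d) = 11101110111011101110111011101110
  ~b = 11111111000000001111111100000000
  ((~e | ~d) & ~b) = 11101110000000001110111000000000
  ~a = 11111111111111110000000000000000
  (((~e | ~d) & ~b) & ~a) = 11101110000000000000000000000000
  ~c = 11110000111100001111000011110000
  (~c & ~d) = 11000000110000001100000011000000
  ((((~e | ~d) & ~b) & ~a) | (~c & ~d)) = 11101110110000001100000011000000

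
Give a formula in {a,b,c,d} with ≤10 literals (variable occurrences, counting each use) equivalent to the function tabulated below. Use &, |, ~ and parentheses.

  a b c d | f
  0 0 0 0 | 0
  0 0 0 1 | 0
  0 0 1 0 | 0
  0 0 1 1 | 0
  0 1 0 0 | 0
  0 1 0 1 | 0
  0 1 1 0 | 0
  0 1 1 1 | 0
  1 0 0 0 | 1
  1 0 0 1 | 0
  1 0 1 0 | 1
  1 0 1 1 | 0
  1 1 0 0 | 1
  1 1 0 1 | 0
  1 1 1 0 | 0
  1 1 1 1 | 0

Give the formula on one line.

(((((~d & (b | (c | d))) | ~b) & a) & ~d) & (~b | ~c))

  ~d = 1010101010101010
  (c | d) = 0111011101110111
  (b | (c | d)) = 0111111101111111
  (~d & (b | (c | d))) = 0010101000101010
  ~b = 1111000011110000
  ((~d & (b | (c | d))) | ~b) = 1111101011111010
  (((~d & (b | (c | d))) | ~b) & a) = 0000000011111010
  ((((~d & (b | (c | d))) | ~b) & a) & ~d) = 0000000010101010
  ~c = 1100110011001100
  (~b | ~c) = 1111110011111100
  (((((~d & (b | (c | d))) | ~b) & a) & ~d) & (~b | ~c)) = 0000000010101000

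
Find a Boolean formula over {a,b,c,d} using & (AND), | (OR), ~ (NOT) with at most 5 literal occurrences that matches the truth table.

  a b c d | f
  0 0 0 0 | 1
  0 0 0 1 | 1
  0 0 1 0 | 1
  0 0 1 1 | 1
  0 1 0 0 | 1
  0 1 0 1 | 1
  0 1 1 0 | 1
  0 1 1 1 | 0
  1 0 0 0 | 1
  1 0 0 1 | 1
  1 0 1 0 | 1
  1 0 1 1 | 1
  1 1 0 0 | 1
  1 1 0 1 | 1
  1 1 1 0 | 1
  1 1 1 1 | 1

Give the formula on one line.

  ~d = 1010101010101010
  ~c = 1100110011001100
  (b & ~c) = 0000110000001100
  (~d | (b & ~c)) = 1010111010101110
  ~b = 1111000011110000
  (a | ~b) = 1111000011111111
  ((~d | (b & ~c)) | (a | ~b)) = 1111111011111111

((~d | (b & ~c)) | (a | ~b))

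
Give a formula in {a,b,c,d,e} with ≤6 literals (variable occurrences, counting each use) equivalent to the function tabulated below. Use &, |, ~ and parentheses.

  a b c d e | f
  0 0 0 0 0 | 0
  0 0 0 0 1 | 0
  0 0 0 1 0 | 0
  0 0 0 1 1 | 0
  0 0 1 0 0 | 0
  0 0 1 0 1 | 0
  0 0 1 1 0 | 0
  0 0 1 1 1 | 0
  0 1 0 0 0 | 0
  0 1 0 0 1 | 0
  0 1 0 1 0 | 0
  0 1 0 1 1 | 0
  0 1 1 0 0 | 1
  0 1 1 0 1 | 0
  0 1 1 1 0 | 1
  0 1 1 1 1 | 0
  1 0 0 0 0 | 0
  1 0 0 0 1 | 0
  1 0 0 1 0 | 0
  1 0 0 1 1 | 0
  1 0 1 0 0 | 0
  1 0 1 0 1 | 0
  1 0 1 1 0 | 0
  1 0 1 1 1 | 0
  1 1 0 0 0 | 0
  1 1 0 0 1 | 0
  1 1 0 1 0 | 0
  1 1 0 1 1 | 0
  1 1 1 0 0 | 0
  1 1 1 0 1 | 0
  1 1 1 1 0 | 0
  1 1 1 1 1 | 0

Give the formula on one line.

  ~b = 11111111000000001111111100000000
  (~b & e) = 01010101000000000101010100000000
  ~a = 11111111111111110000000000000000
  ((~b & e) | ~a) = 11111111111111110101010100000000
  ~e = 10101010101010101010101010101010
  (b & ~e) = 00000000101010100000000010101010
  (c & (b & ~e)) = 00000000000010100000000000001010
  (((~b & e) | ~a) & (c & (b & ~e))) = 00000000000010100000000000000000

(((~b & e) | ~a) & (c & (b & ~e)))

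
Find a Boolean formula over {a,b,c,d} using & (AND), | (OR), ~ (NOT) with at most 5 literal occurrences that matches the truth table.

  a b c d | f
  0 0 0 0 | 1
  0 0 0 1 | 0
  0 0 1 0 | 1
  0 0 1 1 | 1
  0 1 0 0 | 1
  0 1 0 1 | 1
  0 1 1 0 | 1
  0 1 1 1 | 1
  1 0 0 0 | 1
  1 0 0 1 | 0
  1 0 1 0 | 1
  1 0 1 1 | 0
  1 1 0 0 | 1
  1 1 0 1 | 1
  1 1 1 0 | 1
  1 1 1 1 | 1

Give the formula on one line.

((c & ~a) | (b | ~d))

  ~a = 1111111100000000
  (c & ~a) = 0011001100000000
  ~d = 1010101010101010
  (b | ~d) = 1010111110101111
  ((c & ~a) | (b | ~d)) = 1011111110101111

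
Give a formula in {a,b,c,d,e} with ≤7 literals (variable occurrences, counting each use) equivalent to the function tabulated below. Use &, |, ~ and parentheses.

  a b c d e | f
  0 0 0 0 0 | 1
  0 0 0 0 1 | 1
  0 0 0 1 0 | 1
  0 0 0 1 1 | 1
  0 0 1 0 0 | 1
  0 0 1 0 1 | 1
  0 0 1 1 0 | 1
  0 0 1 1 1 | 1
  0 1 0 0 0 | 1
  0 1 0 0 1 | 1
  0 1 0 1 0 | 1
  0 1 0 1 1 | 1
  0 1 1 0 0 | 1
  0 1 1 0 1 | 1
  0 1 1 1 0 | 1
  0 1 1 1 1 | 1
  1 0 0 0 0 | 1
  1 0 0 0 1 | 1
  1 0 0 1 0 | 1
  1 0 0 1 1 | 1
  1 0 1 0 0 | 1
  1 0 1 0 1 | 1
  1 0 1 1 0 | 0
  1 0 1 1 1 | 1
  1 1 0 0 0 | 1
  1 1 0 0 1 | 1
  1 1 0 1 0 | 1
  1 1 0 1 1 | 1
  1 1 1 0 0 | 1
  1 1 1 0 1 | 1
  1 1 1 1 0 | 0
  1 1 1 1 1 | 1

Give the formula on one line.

(~d | ((~c | e) | ~a))

  ~d = 11001100110011001100110011001100
  ~c = 11110000111100001111000011110000
  (~c | e) = 11110101111101011111010111110101
  ~a = 11111111111111110000000000000000
  ((~c | e) | ~a) = 11111111111111111111010111110101
  (~d | ((~c | e) | ~a)) = 11111111111111111111110111111101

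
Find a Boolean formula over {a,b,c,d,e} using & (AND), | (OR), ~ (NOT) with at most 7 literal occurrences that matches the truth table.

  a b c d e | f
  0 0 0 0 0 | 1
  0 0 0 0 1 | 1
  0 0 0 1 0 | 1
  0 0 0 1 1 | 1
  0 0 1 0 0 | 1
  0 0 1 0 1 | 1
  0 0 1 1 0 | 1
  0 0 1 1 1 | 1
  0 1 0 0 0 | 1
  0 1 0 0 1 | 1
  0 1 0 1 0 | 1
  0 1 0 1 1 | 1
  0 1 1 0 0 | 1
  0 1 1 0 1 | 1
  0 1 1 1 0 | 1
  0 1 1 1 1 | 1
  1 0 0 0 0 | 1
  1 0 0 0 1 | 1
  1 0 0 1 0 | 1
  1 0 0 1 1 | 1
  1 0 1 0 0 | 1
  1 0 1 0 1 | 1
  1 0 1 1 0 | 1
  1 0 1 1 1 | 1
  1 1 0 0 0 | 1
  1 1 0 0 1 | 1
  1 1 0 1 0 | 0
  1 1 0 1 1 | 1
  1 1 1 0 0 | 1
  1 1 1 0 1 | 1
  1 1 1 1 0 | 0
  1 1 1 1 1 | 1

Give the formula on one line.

  ~b = 11111111000000001111111100000000
  ~a = 11111111111111110000000000000000
  (a | d) = 00110011001100111111111111111111
  (e & (a | d)) = 00010001000100010101010101010101
  (~a | (e & (a | d))) = 11111111111111110101010101010101
  ~d = 11001100110011001100110011001100
  ((~a | (e & (a | d))) | ~d) = 11111111111111111101110111011101
  (~b | ((~a | (e & (a | d))) | ~d)) = 11111111111111111111111111011101

(~b | ((~a | (e & (a | d))) | ~d))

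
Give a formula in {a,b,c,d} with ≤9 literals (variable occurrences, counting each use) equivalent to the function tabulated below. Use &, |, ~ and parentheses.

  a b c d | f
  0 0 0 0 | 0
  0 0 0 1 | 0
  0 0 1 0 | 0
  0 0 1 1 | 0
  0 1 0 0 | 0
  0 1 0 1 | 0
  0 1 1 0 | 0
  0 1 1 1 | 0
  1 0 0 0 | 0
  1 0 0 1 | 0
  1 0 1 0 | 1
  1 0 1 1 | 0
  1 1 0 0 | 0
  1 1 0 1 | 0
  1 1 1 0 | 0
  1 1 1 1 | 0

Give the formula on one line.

((((~b | a) & ~d) & ((b & ~a) | a)) & (~b & c))

  ~b = 1111000011110000
  (~b | a) = 1111000011111111
  ~d = 1010101010101010
  ((~b | a) & ~d) = 1010000010101010
  ~a = 1111111100000000
  (b & ~a) = 0000111100000000
  ((b & ~a) | a) = 0000111111111111
  (((~b | a) & ~d) & ((b & ~a) | a)) = 0000000010101010
  (~b & c) = 0011000000110000
  ((((~b | a) & ~d) & ((b & ~a) | a)) & (~b & c)) = 0000000000100000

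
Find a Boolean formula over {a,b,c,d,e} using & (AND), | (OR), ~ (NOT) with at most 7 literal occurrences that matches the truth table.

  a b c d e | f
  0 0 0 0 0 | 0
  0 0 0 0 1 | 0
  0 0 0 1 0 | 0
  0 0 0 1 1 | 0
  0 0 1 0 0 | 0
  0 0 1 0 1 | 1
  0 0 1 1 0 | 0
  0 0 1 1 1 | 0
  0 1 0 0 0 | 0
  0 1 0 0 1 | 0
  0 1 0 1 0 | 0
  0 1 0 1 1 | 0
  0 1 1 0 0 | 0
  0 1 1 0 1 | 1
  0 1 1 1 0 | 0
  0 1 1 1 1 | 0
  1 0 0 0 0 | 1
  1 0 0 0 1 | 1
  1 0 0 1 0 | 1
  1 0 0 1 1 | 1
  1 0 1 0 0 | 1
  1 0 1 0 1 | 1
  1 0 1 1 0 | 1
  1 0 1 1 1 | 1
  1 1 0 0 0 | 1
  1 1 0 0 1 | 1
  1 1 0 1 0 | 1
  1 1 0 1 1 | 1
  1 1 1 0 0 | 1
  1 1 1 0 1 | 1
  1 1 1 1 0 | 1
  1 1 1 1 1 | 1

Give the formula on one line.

(a | ((c & e) & (~d & (~a & e))))

  (c & e) = 00000101000001010000010100000101
  ~d = 11001100110011001100110011001100
  ~a = 11111111111111110000000000000000
  (~a & e) = 01010101010101010000000000000000
  (~d & (~a & e)) = 01000100010001000000000000000000
  ((c & e) & (~d & (~a & e))) = 00000100000001000000000000000000
  (a | ((c & e) & (~d & (~a & e)))) = 00000100000001001111111111111111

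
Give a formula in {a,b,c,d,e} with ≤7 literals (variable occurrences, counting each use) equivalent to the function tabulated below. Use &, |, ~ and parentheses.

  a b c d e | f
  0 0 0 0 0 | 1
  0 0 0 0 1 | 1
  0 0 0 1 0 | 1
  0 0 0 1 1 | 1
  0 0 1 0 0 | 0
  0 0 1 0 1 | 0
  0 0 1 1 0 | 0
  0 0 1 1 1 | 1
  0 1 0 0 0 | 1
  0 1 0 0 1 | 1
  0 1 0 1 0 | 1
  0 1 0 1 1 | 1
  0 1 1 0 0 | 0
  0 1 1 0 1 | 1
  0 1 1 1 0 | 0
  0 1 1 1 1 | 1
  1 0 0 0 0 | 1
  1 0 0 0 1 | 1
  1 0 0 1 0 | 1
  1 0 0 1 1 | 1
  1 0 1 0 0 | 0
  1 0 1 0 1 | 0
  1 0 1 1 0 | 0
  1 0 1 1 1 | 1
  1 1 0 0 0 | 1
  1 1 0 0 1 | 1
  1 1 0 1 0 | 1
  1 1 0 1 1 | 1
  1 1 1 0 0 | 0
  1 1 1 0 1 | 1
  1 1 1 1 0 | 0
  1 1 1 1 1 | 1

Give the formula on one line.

(((b | d) & e) | ~c)

  (b | d) = 00110011111111110011001111111111
  ((b | d) & e) = 00010001010101010001000101010101
  ~c = 11110000111100001111000011110000
  (((b | d) & e) | ~c) = 11110001111101011111000111110101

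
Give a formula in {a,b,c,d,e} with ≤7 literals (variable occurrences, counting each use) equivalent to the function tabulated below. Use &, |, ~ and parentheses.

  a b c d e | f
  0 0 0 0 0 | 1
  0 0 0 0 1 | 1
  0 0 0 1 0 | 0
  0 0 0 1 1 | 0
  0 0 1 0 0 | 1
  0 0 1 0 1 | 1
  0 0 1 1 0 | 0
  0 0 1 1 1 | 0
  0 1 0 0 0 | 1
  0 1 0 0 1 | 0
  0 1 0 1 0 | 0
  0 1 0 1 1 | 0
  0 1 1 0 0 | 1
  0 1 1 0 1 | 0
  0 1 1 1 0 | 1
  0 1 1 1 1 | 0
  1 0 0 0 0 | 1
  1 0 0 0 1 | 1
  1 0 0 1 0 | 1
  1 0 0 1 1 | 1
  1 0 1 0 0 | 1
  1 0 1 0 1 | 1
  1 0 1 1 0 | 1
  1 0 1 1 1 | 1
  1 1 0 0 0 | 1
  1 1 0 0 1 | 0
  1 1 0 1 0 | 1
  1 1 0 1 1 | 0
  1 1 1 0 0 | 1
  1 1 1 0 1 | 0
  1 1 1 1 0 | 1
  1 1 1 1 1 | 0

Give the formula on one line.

  ~e = 10101010101010101010101010101010
  ~b = 11111111000000001111111100000000
  (~e | ~b) = 11111111101010101111111110101010
  ~d = 11001100110011001100110011001100
  (~d | a) = 11001100110011001111111111111111
  (b & c) = 00000000000011110000000000001111
  ((~d | a) | (b & c)) = 11001100110011111111111111111111
  ((~e | ~b) & ((~d | a) | (b & c))) = 11001100100010101111111110101010

((~e | ~b) & ((~d | a) | (b & c)))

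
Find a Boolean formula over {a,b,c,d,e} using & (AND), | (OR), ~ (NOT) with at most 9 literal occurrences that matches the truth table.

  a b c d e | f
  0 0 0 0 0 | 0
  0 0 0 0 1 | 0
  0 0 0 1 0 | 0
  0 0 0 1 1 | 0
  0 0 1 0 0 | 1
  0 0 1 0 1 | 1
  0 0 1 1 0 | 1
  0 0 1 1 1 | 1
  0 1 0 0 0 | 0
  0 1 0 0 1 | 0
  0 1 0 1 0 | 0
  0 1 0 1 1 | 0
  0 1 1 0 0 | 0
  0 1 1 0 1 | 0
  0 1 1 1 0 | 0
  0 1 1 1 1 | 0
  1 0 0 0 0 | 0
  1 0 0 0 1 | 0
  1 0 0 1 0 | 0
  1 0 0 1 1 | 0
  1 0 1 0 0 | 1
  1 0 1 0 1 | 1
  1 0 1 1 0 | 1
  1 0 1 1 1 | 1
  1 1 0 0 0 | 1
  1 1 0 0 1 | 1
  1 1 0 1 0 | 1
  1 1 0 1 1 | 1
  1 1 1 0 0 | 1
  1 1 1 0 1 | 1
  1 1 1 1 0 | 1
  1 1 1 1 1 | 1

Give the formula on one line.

  (c | b) = 00001111111111110000111111111111
  (a | c) = 00001111000011111111111111111111
  ~b = 11111111000000001111111100000000
  ((a | c) & ~b) = 00001111000000001111111100000000
  (e | c) = 01011111010111110101111101011111
  (((a | c) & ~b) & (e | c)) = 00001111000000000101111100000000
  (a | (((a | c) & ~b) & (e | c))) = 00001111000000001111111111111111
  ((c | b) & (a | (((a | c) & ~b) & (e | c)))) = 00001111000000000000111111111111

((c | b) & (a | (((a | c) & ~b) & (e | c))))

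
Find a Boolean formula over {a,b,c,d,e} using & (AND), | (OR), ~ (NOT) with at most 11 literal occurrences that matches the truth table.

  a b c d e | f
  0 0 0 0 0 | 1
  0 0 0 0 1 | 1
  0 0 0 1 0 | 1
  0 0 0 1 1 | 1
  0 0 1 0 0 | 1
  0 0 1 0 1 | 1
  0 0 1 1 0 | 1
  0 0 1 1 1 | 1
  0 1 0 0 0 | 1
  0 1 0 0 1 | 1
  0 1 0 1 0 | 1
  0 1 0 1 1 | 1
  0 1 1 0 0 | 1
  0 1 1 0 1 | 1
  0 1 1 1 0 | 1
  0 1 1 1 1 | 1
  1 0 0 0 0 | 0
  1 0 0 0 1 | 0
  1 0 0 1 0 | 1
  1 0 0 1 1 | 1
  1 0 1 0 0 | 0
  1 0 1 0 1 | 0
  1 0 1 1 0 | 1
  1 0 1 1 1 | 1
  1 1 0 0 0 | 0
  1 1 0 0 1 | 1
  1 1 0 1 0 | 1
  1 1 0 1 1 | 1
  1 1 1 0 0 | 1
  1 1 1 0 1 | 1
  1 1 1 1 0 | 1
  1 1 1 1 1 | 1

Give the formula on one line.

  ~a = 11111111111111110000000000000000
  (~a | d) = 11111111111111110011001100110011
  (a & d) = 00000000000000000011001100110011
  ~d = 11001100110011001100110011001100
  ((a & d) | ~d) = 11001100110011001111111111111111
  (b & ((a & d) | ~d)) = 00000000110011000000000011111111
  ~b = 11111111000000001111111100000000
  (~b | c) = 11111111000011111111111100001111
  ((~b | c) | e) = 11111111010111111111111101011111
  ((b & ((a & d) | ~d)) & ((~b | c) | e)) = 00000000010011000000000001011111
  ((~a | d) | ((b & ((a & d) | ~d)) & ((~b | c) | e))) = 11111111111111110011001101111111

((~a | d) | ((b & ((a & d) | ~d)) & ((~b | c) | e)))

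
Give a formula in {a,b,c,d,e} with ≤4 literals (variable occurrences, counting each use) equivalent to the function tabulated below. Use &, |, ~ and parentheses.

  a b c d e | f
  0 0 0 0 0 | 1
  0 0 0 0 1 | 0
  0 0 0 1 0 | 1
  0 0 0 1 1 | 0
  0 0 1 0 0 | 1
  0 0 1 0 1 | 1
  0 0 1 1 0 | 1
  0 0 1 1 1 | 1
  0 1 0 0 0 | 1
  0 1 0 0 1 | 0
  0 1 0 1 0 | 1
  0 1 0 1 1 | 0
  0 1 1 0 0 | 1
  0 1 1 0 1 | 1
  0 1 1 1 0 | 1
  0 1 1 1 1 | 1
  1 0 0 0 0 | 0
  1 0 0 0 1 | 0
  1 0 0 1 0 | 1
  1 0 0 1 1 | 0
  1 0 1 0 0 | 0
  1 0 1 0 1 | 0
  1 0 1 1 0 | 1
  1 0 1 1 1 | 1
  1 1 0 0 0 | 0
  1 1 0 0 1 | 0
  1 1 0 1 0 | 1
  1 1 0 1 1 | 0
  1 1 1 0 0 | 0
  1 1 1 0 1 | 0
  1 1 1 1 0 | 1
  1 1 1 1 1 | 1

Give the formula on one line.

((~e | c) & (~a | d))

  ~e = 10101010101010101010101010101010
  (~e | c) = 10101111101011111010111110101111
  ~a = 11111111111111110000000000000000
  (~a | d) = 11111111111111110011001100110011
  ((~e | c) & (~a | d)) = 10101111101011110010001100100011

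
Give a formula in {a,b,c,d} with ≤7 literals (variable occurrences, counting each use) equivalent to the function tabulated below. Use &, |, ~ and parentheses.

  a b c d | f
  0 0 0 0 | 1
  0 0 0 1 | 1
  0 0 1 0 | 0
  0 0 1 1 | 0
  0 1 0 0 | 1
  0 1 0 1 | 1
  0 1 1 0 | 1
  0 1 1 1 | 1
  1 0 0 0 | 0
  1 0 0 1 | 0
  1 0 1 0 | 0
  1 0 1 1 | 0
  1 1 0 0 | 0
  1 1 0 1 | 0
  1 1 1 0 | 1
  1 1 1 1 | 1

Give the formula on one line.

  ~a = 1111111100000000
  (c | ~a) = 1111111100110011
  ~c = 1100110011001100
  ((c | ~a) & ~c) = 1100110000000000
  (c & b) = 0000001100000011
  (((c | ~a) & ~c) | (c & b)) = 1100111100000011

(((c | ~a) & ~c) | (c & b))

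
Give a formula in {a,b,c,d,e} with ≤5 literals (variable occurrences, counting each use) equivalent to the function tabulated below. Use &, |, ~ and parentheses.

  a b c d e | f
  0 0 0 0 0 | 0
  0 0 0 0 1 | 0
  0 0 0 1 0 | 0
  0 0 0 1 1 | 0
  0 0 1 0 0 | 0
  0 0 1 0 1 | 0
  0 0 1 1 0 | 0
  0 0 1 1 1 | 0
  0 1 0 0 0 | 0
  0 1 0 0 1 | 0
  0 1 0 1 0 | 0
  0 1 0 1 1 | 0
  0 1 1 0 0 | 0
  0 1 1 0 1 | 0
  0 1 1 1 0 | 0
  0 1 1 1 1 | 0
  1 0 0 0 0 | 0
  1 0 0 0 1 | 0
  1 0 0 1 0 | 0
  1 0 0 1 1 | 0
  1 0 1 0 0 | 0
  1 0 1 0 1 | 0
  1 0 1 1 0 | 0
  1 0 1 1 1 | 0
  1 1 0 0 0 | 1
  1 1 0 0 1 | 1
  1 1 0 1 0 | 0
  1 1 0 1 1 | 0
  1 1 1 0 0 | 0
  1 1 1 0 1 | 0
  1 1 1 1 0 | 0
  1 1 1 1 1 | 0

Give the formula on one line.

(((c | a) & (~c & ~d)) & b)

  (c | a) = 00001111000011111111111111111111
  ~c = 11110000111100001111000011110000
  ~d = 11001100110011001100110011001100
  (~c & ~d) = 11000000110000001100000011000000
  ((c | a) & (~c & ~d)) = 00000000000000001100000011000000
  (((c | a) & (~c & ~d)) & b) = 00000000000000000000000011000000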